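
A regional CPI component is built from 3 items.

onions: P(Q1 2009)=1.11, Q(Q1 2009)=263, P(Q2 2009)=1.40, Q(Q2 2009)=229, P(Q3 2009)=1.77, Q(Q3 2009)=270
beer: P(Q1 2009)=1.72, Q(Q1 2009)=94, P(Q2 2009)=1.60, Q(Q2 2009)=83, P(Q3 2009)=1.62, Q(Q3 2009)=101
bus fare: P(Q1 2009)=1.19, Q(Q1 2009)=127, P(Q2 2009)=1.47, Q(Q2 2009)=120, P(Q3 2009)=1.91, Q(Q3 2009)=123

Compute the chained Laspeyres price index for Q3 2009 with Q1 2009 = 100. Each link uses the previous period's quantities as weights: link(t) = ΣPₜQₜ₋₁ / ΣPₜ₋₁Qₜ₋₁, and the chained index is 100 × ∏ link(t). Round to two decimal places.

Link Q1 2009→Q2 2009:
ΣP(Q2 2009)Q(Q1 2009) = 1.40×263 + 1.60×94 + 1.47×127 = 368.2 + 150.4 + 186.69 = 705.29
ΣP(Q1 2009)Q(Q1 2009) = 1.11×263 + 1.72×94 + 1.19×127 = 291.93 + 161.68 + 151.13 = 604.74
link = 705.29/604.74 = 1.166270
Link Q2 2009→Q3 2009:
ΣP(Q3 2009)Q(Q2 2009) = 1.77×229 + 1.62×83 + 1.91×120 = 405.33 + 134.46 + 229.2 = 768.99
ΣP(Q2 2009)Q(Q2 2009) = 1.40×229 + 1.60×83 + 1.47×120 = 320.6 + 132.8 + 176.4 = 629.8
link = 768.99/629.8 = 1.221007
Chained index = 100 × 1.166270 × 1.221007 = 142.4023

142.40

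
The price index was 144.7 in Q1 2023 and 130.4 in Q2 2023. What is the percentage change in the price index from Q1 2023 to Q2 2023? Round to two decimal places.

-9.88%

Change = (130.4 − 144.7) / 144.7 × 100
       = -14.3 / 144.7 × 100 = -9.8825%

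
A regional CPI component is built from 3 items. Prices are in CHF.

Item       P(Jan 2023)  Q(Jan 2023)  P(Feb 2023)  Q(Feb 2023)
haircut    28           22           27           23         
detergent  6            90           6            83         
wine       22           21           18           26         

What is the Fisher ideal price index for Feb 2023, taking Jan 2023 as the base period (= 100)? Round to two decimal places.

Laspeyres component (base-period weights):
ΣP(Feb 2023)Q(Jan 2023) = 27×22 + 6×90 + 18×21 = 594 + 540 + 378 = 1512
ΣP(Jan 2023)Q(Jan 2023) = 28×22 + 6×90 + 22×21 = 616 + 540 + 462 = 1618
L = 1512 / 1618 × 100 = 93.4487
Paasche component (current-period weights):
ΣP(Feb 2023)Q(Feb 2023) = 27×23 + 6×83 + 18×26 = 621 + 498 + 468 = 1587
ΣP(Jan 2023)Q(Feb 2023) = 28×23 + 6×83 + 22×26 = 644 + 498 + 572 = 1714
P = 1587 / 1714 × 100 = 92.5904
Fisher = √(L × P) = √(93.4487 × 92.5904) = 93.0186

93.02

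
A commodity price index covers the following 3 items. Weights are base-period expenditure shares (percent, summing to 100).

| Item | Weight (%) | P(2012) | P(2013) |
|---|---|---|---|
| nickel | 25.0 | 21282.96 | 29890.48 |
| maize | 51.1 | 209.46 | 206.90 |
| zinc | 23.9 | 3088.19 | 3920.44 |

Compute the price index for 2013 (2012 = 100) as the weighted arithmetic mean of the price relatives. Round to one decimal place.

nickel: 25.0 × (29890.48/21282.96) = 25.0 × 1.404432 = 35.1108
maize: 51.1 × (206.90/209.46) = 51.1 × 0.987778 = 50.4755
zinc: 23.9 × (3920.44/3088.19) = 23.9 × 1.269494 = 30.3409
Index = Σ wᵢ·(p₁ᵢ/p₀ᵢ) = 35.1108 + 50.4755 + 30.3409 = 115.9272

115.9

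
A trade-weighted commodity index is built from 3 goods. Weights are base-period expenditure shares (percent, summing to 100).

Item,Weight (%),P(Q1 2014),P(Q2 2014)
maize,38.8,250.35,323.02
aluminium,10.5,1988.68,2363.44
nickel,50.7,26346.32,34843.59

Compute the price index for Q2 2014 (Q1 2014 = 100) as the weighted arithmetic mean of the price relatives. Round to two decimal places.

maize: 38.8 × (323.02/250.35) = 38.8 × 1.290274 = 50.0626
aluminium: 10.5 × (2363.44/1988.68) = 10.5 × 1.188447 = 12.4787
nickel: 50.7 × (34843.59/26346.32) = 50.7 × 1.322522 = 67.0519
Index = Σ wᵢ·(p₁ᵢ/p₀ᵢ) = 50.0626 + 12.4787 + 67.0519 = 129.5932

129.59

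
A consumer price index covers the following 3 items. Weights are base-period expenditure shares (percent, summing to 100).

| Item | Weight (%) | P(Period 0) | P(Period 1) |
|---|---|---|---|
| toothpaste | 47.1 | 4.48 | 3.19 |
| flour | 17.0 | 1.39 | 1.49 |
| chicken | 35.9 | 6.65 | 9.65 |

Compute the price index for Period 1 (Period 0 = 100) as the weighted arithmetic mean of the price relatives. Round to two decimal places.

toothpaste: 47.1 × (3.19/4.48) = 47.1 × 0.712054 = 33.5377
flour: 17.0 × (1.49/1.39) = 17.0 × 1.071942 = 18.2230
chicken: 35.9 × (9.65/6.65) = 35.9 × 1.451128 = 52.0955
Index = Σ wᵢ·(p₁ᵢ/p₀ᵢ) = 33.5377 + 18.2230 + 52.0955 = 103.8562

103.86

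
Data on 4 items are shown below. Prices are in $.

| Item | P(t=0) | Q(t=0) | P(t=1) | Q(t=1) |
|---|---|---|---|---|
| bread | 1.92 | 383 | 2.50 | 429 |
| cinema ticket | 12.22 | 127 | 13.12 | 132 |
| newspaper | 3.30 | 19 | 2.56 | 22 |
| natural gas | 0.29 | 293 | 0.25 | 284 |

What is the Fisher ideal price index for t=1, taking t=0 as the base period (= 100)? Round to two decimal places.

112.94

Laspeyres component (base-period weights):
ΣP(t=1)Q(t=0) = 2.50×383 + 13.12×127 + 2.56×19 + 0.25×293 = 957.5 + 1666.24 + 48.64 + 73.25 = 2745.63
ΣP(t=0)Q(t=0) = 1.92×383 + 12.22×127 + 3.30×19 + 0.29×293 = 735.36 + 1551.94 + 62.7 + 84.97 = 2434.97
L = 2745.63 / 2434.97 × 100 = 112.7583
Paasche component (current-period weights):
ΣP(t=1)Q(t=1) = 2.50×429 + 13.12×132 + 2.56×22 + 0.25×284 = 1072.5 + 1731.84 + 56.32 + 71 = 2931.66
ΣP(t=0)Q(t=1) = 1.92×429 + 12.22×132 + 3.30×22 + 0.29×284 = 823.68 + 1613.04 + 72.6 + 82.36 = 2591.68
P = 2931.66 / 2591.68 × 100 = 113.1181
Fisher = √(L × P) = √(112.7583 × 113.1181) = 112.9381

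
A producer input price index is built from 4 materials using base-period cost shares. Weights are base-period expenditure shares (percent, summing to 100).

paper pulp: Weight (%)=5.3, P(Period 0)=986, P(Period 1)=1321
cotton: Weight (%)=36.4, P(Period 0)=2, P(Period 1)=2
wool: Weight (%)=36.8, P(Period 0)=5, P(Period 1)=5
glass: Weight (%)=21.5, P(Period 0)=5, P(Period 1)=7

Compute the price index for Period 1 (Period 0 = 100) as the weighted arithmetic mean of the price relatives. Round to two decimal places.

110.40

paper pulp: 5.3 × (1321/986) = 5.3 × 1.339757 = 7.1007
cotton: 36.4 × (2/2) = 36.4 × 1.000000 = 36.4000
wool: 36.8 × (5/5) = 36.8 × 1.000000 = 36.8000
glass: 21.5 × (7/5) = 21.5 × 1.400000 = 30.1000
Index = Σ wᵢ·(p₁ᵢ/p₀ᵢ) = 7.1007 + 36.4000 + 36.8000 + 30.1000 = 110.4007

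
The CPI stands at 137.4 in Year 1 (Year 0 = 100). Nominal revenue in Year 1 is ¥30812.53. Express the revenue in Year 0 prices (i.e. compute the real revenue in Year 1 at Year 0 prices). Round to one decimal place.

Real = Nominal ÷ (Index/100) = 30812.53 ÷ (137.4/100)
     = 30812.53 ÷ 1.374 = 22425.4221

22425.4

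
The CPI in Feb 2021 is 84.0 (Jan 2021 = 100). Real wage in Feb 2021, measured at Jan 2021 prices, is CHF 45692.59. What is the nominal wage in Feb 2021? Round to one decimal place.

Nominal = Real × (Index/100) = 45692.59 × (84.0/100)
        = 45692.59 × 0.840 = 38381.7756

38381.8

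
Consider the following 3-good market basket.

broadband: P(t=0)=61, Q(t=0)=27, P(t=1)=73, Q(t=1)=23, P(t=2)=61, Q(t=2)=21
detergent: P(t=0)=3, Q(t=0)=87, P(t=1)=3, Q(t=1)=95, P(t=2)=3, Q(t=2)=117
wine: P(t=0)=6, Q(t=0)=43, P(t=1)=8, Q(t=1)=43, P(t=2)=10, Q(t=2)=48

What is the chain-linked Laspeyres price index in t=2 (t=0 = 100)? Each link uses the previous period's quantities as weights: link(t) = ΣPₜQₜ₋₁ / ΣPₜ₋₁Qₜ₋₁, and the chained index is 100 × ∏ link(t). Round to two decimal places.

109.14

Link t=0→t=1:
ΣP(t=1)Q(t=0) = 73×27 + 3×87 + 8×43 = 1971 + 261 + 344 = 2576
ΣP(t=0)Q(t=0) = 61×27 + 3×87 + 6×43 = 1647 + 261 + 258 = 2166
link = 2576/2166 = 1.189289
Link t=1→t=2:
ΣP(t=2)Q(t=1) = 61×23 + 3×95 + 10×43 = 1403 + 285 + 430 = 2118
ΣP(t=1)Q(t=1) = 73×23 + 3×95 + 8×43 = 1679 + 285 + 344 = 2308
link = 2118/2308 = 0.917678
Chained index = 100 × 1.189289 × 0.917678 = 109.1384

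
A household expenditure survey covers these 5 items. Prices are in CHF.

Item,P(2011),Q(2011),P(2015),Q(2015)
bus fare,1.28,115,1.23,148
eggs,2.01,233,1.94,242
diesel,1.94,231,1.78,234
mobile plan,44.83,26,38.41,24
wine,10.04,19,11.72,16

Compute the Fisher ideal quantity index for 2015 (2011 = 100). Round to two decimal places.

97.80

Laspeyres component (base-period weights):
ΣP(2011)Q(2015) = 1.28×148 + 2.01×242 + 1.94×234 + 44.83×24 + 10.04×16 = 189.44 + 486.42 + 453.96 + 1075.92 + 160.64 = 2366.38
ΣP(2011)Q(2011) = 1.28×115 + 2.01×233 + 1.94×231 + 44.83×26 + 10.04×19 = 147.2 + 468.33 + 448.14 + 1165.58 + 190.76 = 2420.01
L = 2366.38 / 2420.01 × 100 = 97.7839
Paasche component (current-period weights):
ΣP(2015)Q(2015) = 1.23×148 + 1.94×242 + 1.78×234 + 38.41×24 + 11.72×16 = 182.04 + 469.48 + 416.52 + 921.84 + 187.52 = 2177.4
ΣP(2015)Q(2011) = 1.23×115 + 1.94×233 + 1.78×231 + 38.41×26 + 11.72×19 = 141.45 + 452.02 + 411.18 + 998.66 + 222.68 = 2225.99
P = 2177.4 / 2225.99 × 100 = 97.8172
Fisher = √(L × P) = √(97.7839 × 97.8172) = 97.8005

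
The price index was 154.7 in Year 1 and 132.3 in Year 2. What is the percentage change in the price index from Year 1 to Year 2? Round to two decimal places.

Change = (132.3 − 154.7) / 154.7 × 100
       = -22.4 / 154.7 × 100 = -14.4796%

-14.48%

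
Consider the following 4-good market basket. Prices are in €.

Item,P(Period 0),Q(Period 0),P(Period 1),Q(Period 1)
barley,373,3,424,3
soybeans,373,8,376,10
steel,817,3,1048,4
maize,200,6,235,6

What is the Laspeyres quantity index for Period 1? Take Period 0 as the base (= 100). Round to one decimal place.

Laspeyres quantity index uses base-period prices as weights.
ΣP(Period 0)·Q(Period 1) = 373×3 + 373×10 + 817×4 + 200×6 = 1119 + 3730 + 3268 + 1200 = 9317
ΣP(Period 0)·Q(Period 0) = 373×3 + 373×8 + 817×3 + 200×6 = 1119 + 2984 + 2451 + 1200 = 7754
Index = 9317 / 7754 × 100 = 120.1573

120.2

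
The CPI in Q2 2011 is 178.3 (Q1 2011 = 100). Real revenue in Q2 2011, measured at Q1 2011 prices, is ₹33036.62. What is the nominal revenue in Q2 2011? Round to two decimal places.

58904.29

Nominal = Real × (Index/100) = 33036.62 × (178.3/100)
        = 33036.62 × 1.783 = 58904.2935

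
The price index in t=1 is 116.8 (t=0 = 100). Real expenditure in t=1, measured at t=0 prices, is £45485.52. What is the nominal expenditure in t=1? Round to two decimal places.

Nominal = Real × (Index/100) = 45485.52 × (116.8/100)
        = 45485.52 × 1.168 = 53127.0874

53127.09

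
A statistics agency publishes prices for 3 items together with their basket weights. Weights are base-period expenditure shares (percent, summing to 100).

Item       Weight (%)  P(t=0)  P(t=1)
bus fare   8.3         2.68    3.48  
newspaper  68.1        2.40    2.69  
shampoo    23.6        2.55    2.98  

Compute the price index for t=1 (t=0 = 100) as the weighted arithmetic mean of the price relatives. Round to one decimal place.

114.7

bus fare: 8.3 × (3.48/2.68) = 8.3 × 1.298507 = 10.7776
newspaper: 68.1 × (2.69/2.40) = 68.1 × 1.120833 = 76.3287
shampoo: 23.6 × (2.98/2.55) = 23.6 × 1.168627 = 27.5796
Index = Σ wᵢ·(p₁ᵢ/p₀ᵢ) = 10.7776 + 76.3287 + 27.5796 = 114.6860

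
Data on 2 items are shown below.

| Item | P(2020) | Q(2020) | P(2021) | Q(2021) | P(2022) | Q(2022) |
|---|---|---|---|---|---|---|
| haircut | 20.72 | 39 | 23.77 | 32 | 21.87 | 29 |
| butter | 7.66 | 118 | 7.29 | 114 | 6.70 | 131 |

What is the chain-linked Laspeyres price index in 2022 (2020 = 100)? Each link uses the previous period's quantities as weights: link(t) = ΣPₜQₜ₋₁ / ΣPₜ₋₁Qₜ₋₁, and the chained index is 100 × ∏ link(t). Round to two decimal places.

Link 2020→2021:
ΣP(2021)Q(2020) = 23.77×39 + 7.29×118 = 927.03 + 860.22 = 1787.25
ΣP(2020)Q(2020) = 20.72×39 + 7.66×118 = 808.08 + 903.88 = 1711.96
link = 1787.25/1711.96 = 1.043979
Link 2021→2022:
ΣP(2022)Q(2021) = 21.87×32 + 6.70×114 = 699.84 + 763.8 = 1463.64
ΣP(2021)Q(2021) = 23.77×32 + 7.29×114 = 760.64 + 831.06 = 1591.7
link = 1463.64/1591.7 = 0.919545
Chained index = 100 × 1.043979 × 0.919545 = 95.9986

96.00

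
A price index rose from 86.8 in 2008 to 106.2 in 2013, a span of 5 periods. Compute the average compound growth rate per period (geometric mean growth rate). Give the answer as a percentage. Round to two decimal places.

4.12%

Growth factor = (106.2/86.8)^(1/5) = (1.223502)^(1/5) = 1.041168
Growth rate = 1.041168 − 1 = 0.041168 = 4.1168%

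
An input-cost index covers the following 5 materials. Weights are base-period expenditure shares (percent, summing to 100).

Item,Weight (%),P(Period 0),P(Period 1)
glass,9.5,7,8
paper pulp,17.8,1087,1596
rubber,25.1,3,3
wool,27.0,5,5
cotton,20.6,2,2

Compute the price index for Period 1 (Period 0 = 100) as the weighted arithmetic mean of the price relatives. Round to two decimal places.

glass: 9.5 × (8/7) = 9.5 × 1.142857 = 10.8571
paper pulp: 17.8 × (1596/1087) = 17.8 × 1.468261 = 26.1351
rubber: 25.1 × (3/3) = 25.1 × 1.000000 = 25.1000
wool: 27.0 × (5/5) = 27.0 × 1.000000 = 27.0000
cotton: 20.6 × (2/2) = 20.6 × 1.000000 = 20.6000
Index = Σ wᵢ·(p₁ᵢ/p₀ᵢ) = 10.8571 + 26.1351 + 25.1000 + 27.0000 + 20.6000 = 109.6922

109.69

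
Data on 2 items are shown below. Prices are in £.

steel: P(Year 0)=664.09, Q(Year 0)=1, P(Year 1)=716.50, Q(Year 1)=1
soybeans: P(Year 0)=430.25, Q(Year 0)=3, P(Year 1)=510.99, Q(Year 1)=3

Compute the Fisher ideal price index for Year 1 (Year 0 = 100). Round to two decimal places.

115.07

Laspeyres component (base-period weights):
ΣP(Year 1)Q(Year 0) = 716.50×1 + 510.99×3 = 716.5 + 1532.97 = 2249.47
ΣP(Year 0)Q(Year 0) = 664.09×1 + 430.25×3 = 664.09 + 1290.75 = 1954.84
L = 2249.47 / 1954.84 × 100 = 115.0718
Paasche component (current-period weights):
ΣP(Year 1)Q(Year 1) = 716.50×1 + 510.99×3 = 716.5 + 1532.97 = 2249.47
ΣP(Year 0)Q(Year 1) = 664.09×1 + 430.25×3 = 664.09 + 1290.75 = 1954.84
P = 2249.47 / 1954.84 × 100 = 115.0718
Fisher = √(L × P) = √(115.0718 × 115.0718) = 115.0718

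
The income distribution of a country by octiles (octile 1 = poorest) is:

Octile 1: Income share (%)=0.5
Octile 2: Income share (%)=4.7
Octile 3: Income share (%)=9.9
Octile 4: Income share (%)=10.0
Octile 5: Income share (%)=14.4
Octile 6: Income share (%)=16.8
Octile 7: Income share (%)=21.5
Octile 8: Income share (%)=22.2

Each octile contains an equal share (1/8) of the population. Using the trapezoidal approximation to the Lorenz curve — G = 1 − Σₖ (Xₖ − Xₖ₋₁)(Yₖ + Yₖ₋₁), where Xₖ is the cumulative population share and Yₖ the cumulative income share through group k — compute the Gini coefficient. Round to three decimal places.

Cumulative income shares Yₖ: 0.0050, 0.0520, 0.1510, 0.2510, 0.3950, 0.5630, 0.7780, 1.0000
Σ (Xₖ−Xₖ₋₁)(Yₖ+Yₖ₋₁) = (1/8)(0.0050+0.0000) + (1/8)(0.0520+0.0050) + (1/8)(0.1510+0.0520) + (1/8)(0.2510+0.1510) + (1/8)(0.3950+0.2510) + (1/8)(0.5630+0.3950) + (1/8)(0.7780+0.5630) + (1/8)(1.0000+0.7780)
  = 0.0006 + 0.0071 + 0.0254 + 0.0503 + 0.0808 + 0.1198 + 0.1676 + 0.2223 = 0.6738
G = 1 − 0.6738 = 0.3262

0.326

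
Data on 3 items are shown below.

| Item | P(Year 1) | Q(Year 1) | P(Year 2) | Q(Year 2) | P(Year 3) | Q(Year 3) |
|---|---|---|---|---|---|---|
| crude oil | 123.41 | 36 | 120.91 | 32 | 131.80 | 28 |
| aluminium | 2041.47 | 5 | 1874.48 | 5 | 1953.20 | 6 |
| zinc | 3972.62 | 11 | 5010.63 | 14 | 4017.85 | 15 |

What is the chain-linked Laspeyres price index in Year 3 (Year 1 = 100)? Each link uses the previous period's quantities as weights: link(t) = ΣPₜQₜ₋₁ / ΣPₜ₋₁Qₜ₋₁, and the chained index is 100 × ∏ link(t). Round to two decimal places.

99.37

Link Year 1→Year 2:
ΣP(Year 2)Q(Year 1) = 120.91×36 + 1874.48×5 + 5010.63×11 = 4352.76 + 9372.4 + 55116.93 = 68842.09
ΣP(Year 1)Q(Year 1) = 123.41×36 + 2041.47×5 + 3972.62×11 = 4442.76 + 10207.35 + 43698.82 = 58348.93
link = 68842.09/58348.93 = 1.179835
Link Year 2→Year 3:
ΣP(Year 3)Q(Year 2) = 131.80×32 + 1953.20×5 + 4017.85×14 = 4217.6 + 9766 + 56249.9 = 70233.5
ΣP(Year 2)Q(Year 2) = 120.91×32 + 1874.48×5 + 5010.63×14 = 3869.12 + 9372.4 + 70148.82 = 83390.34
link = 70233.5/83390.34 = 0.842226
Chained index = 100 × 1.179835 × 0.842226 = 99.3687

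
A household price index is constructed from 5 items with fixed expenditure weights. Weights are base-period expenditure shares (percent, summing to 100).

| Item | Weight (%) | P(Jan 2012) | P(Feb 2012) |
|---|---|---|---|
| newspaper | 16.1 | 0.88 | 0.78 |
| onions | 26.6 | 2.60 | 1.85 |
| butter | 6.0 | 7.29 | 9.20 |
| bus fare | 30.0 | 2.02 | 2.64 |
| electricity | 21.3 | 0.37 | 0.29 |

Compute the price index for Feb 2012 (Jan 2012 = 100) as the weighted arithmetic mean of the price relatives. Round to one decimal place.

newspaper: 16.1 × (0.78/0.88) = 16.1 × 0.886364 = 14.2705
onions: 26.6 × (1.85/2.60) = 26.6 × 0.711538 = 18.9269
butter: 6.0 × (9.20/7.29) = 6.0 × 1.262003 = 7.5720
bus fare: 30.0 × (2.64/2.02) = 30.0 × 1.306931 = 39.2079
electricity: 21.3 × (0.29/0.37) = 21.3 × 0.783784 = 16.6946
Index = Σ wᵢ·(p₁ᵢ/p₀ᵢ) = 14.2705 + 18.9269 + 7.5720 + 39.2079 + 16.6946 = 96.6719

96.7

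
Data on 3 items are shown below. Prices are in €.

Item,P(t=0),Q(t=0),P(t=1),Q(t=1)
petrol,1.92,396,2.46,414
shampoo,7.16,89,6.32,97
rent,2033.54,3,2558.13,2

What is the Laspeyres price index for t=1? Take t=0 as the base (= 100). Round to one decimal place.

Laspeyres price index uses base-period quantities as weights.
ΣP(t=1)·Q(t=0) = 2.46×396 + 6.32×89 + 2558.13×3 = 974.16 + 562.48 + 7674.39 = 9211.03
ΣP(t=0)·Q(t=0) = 1.92×396 + 7.16×89 + 2033.54×3 = 760.32 + 637.24 + 6100.62 = 7498.18
Index = 9211.03 / 7498.18 × 100 = 122.8435

122.8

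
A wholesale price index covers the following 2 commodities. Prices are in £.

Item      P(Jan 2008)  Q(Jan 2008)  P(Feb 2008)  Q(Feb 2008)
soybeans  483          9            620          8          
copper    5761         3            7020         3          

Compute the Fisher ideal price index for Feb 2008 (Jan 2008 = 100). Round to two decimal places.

123.10

Laspeyres component (base-period weights):
ΣP(Feb 2008)Q(Jan 2008) = 620×9 + 7020×3 = 5580 + 21060 = 26640
ΣP(Jan 2008)Q(Jan 2008) = 483×9 + 5761×3 = 4347 + 17283 = 21630
L = 26640 / 21630 × 100 = 123.1623
Paasche component (current-period weights):
ΣP(Feb 2008)Q(Feb 2008) = 620×8 + 7020×3 = 4960 + 21060 = 26020
ΣP(Jan 2008)Q(Feb 2008) = 483×8 + 5761×3 = 3864 + 17283 = 21147
P = 26020 / 21147 × 100 = 123.0435
Fisher = √(L × P) = √(123.1623 × 123.0435) = 123.1029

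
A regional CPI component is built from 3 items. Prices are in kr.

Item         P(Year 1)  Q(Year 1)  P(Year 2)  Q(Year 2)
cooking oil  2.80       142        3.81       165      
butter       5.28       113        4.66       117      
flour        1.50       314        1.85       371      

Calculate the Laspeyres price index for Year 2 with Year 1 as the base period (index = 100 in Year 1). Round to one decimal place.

112.5

Laspeyres price index uses base-period quantities as weights.
ΣP(Year 2)·Q(Year 1) = 3.81×142 + 4.66×113 + 1.85×314 = 541.02 + 526.58 + 580.9 = 1648.5
ΣP(Year 1)·Q(Year 1) = 2.80×142 + 5.28×113 + 1.50×314 = 397.6 + 596.64 + 471 = 1465.24
Index = 1648.5 / 1465.24 × 100 = 112.5072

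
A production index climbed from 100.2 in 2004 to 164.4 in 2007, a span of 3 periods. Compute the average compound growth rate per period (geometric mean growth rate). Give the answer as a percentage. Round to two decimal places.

Growth factor = (164.4/100.2)^(1/3) = (1.640719)^(1/3) = 1.179446
Growth rate = 1.179446 − 1 = 0.179446 = 17.9446%

17.94%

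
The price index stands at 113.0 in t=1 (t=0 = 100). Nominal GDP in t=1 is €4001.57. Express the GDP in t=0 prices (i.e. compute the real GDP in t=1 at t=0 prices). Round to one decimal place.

3541.2

Real = Nominal ÷ (Index/100) = 4001.57 ÷ (113.0/100)
     = 4001.57 ÷ 1.130 = 3541.2124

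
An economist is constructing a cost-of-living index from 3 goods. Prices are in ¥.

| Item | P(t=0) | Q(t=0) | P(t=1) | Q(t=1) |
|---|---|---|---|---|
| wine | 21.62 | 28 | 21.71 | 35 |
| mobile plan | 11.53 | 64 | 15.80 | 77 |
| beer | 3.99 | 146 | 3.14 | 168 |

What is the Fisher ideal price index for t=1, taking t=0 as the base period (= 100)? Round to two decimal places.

Laspeyres component (base-period weights):
ΣP(t=1)Q(t=0) = 21.71×28 + 15.80×64 + 3.14×146 = 607.88 + 1011.2 + 458.44 = 2077.52
ΣP(t=0)Q(t=0) = 21.62×28 + 11.53×64 + 3.99×146 = 605.36 + 737.92 + 582.54 = 1925.82
L = 2077.52 / 1925.82 × 100 = 107.8772
Paasche component (current-period weights):
ΣP(t=1)Q(t=1) = 21.71×35 + 15.80×77 + 3.14×168 = 759.85 + 1216.6 + 527.52 = 2503.97
ΣP(t=0)Q(t=1) = 21.62×35 + 11.53×77 + 3.99×168 = 756.7 + 887.81 + 670.32 = 2314.83
P = 2503.97 / 2314.83 × 100 = 108.1708
Fisher = √(L × P) = √(107.8772 × 108.1708) = 108.0239

108.02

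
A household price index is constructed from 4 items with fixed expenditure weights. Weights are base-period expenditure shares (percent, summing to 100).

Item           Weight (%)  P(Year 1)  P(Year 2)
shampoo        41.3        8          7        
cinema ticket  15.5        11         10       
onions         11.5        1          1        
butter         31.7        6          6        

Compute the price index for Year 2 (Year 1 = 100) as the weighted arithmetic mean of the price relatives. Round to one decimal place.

93.4

shampoo: 41.3 × (7/8) = 41.3 × 0.875000 = 36.1375
cinema ticket: 15.5 × (10/11) = 15.5 × 0.909091 = 14.0909
onions: 11.5 × (1/1) = 11.5 × 1.000000 = 11.5000
butter: 31.7 × (6/6) = 31.7 × 1.000000 = 31.7000
Index = Σ wᵢ·(p₁ᵢ/p₀ᵢ) = 36.1375 + 14.0909 + 11.5000 + 31.7000 = 93.4284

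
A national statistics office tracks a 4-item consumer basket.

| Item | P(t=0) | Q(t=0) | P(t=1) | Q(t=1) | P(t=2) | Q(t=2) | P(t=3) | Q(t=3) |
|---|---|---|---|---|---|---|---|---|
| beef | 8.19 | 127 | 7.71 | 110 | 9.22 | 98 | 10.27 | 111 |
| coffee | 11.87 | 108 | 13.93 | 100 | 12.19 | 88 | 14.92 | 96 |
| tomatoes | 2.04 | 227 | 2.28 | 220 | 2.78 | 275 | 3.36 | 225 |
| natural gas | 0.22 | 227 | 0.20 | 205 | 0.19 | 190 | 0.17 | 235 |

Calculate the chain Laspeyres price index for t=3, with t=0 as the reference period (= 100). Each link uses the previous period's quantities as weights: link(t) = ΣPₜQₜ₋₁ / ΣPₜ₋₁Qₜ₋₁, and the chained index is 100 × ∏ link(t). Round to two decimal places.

Link t=0→t=1:
ΣP(t=1)Q(t=0) = 7.71×127 + 13.93×108 + 2.28×227 + 0.20×227 = 979.17 + 1504.44 + 517.56 + 45.4 = 3046.57
ΣP(t=0)Q(t=0) = 8.19×127 + 11.87×108 + 2.04×227 + 0.22×227 = 1040.13 + 1281.96 + 463.08 + 49.94 = 2835.11
link = 3046.57/2835.11 = 1.074586
Link t=1→t=2:
ΣP(t=2)Q(t=1) = 9.22×110 + 12.19×100 + 2.78×220 + 0.19×205 = 1014.2 + 1219 + 611.6 + 38.95 = 2883.75
ΣP(t=1)Q(t=1) = 7.71×110 + 13.93×100 + 2.28×220 + 0.20×205 = 848.1 + 1393 + 501.6 + 41 = 2783.7
link = 2883.75/2783.7 = 1.035941
Link t=2→t=3:
ΣP(t=3)Q(t=2) = 10.27×98 + 14.92×88 + 3.36×275 + 0.17×190 = 1006.46 + 1312.96 + 924 + 32.3 = 3275.72
ΣP(t=2)Q(t=2) = 9.22×98 + 12.19×88 + 2.78×275 + 0.19×190 = 903.56 + 1072.72 + 764.5 + 36.1 = 2776.88
link = 3275.72/2776.88 = 1.179640
Chained index = 100 × 1.074586 × 1.035941 × 1.179640 = 131.3186

131.32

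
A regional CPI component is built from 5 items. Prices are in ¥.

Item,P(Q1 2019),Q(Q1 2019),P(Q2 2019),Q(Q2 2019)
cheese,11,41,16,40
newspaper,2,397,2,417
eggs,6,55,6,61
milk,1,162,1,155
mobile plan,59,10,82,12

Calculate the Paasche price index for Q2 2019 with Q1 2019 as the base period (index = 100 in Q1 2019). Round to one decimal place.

119.0

Paasche price index uses current-period quantities as weights.
ΣP(Q2 2019)·Q(Q2 2019) = 16×40 + 2×417 + 6×61 + 1×155 + 82×12 = 640 + 834 + 366 + 155 + 984 = 2979
ΣP(Q1 2019)·Q(Q2 2019) = 11×40 + 2×417 + 6×61 + 1×155 + 59×12 = 440 + 834 + 366 + 155 + 708 = 2503
Index = 2979 / 2503 × 100 = 119.0172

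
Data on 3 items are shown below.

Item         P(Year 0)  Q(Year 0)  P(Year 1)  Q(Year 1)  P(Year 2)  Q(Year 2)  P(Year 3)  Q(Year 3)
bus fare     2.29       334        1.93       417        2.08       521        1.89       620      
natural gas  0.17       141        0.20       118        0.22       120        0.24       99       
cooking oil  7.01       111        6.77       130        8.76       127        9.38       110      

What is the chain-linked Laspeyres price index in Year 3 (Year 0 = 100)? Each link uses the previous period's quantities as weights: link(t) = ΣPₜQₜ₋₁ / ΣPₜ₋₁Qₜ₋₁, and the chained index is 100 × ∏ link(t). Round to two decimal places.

107.24

Link Year 0→Year 1:
ΣP(Year 1)Q(Year 0) = 1.93×334 + 0.20×141 + 6.77×111 = 644.62 + 28.2 + 751.47 = 1424.29
ΣP(Year 0)Q(Year 0) = 2.29×334 + 0.17×141 + 7.01×111 = 764.86 + 23.97 + 778.11 = 1566.94
link = 1424.29/1566.94 = 0.908963
Link Year 1→Year 2:
ΣP(Year 2)Q(Year 1) = 2.08×417 + 0.22×118 + 8.76×130 = 867.36 + 25.96 + 1138.8 = 2032.12
ΣP(Year 1)Q(Year 1) = 1.93×417 + 0.20×118 + 6.77×130 = 804.81 + 23.6 + 880.1 = 1708.51
link = 2032.12/1708.51 = 1.189411
Link Year 2→Year 3:
ΣP(Year 3)Q(Year 2) = 1.89×521 + 0.24×120 + 9.38×127 = 984.69 + 28.8 + 1191.26 = 2204.75
ΣP(Year 2)Q(Year 2) = 2.08×521 + 0.22×120 + 8.76×127 = 1083.68 + 26.4 + 1112.52 = 2222.6
link = 2204.75/2222.6 = 0.991969
Chained index = 100 × 0.908963 × 1.189411 × 0.991969 = 107.2447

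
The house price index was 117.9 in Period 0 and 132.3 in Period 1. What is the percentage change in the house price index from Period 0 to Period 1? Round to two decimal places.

12.21%

Change = (132.3 − 117.9) / 117.9 × 100
       = 14.4 / 117.9 × 100 = 12.2137%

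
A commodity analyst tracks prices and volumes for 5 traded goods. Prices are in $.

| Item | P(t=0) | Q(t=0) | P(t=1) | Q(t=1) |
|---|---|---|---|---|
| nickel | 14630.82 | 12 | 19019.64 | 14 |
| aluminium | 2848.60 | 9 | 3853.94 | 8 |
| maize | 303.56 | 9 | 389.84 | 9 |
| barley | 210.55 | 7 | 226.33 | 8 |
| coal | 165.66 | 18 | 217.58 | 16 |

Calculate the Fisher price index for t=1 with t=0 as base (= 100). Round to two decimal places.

130.42

Laspeyres component (base-period weights):
ΣP(t=1)Q(t=0) = 19019.64×12 + 3853.94×9 + 389.84×9 + 226.33×7 + 217.58×18 = 228235.68 + 34685.46 + 3508.56 + 1584.31 + 3916.44 = 271930.45
ΣP(t=0)Q(t=0) = 14630.82×12 + 2848.60×9 + 303.56×9 + 210.55×7 + 165.66×18 = 175569.84 + 25637.4 + 2732.04 + 1473.85 + 2981.88 = 208395.01
L = 271930.45 / 208395.01 × 100 = 130.4880
Paasche component (current-period weights):
ΣP(t=1)Q(t=1) = 19019.64×14 + 3853.94×8 + 389.84×9 + 226.33×8 + 217.58×16 = 266274.96 + 30831.52 + 3508.56 + 1810.64 + 3481.28 = 305906.96
ΣP(t=0)Q(t=1) = 14630.82×14 + 2848.60×8 + 303.56×9 + 210.55×8 + 165.66×16 = 204831.48 + 22788.8 + 2732.04 + 1684.4 + 2650.56 = 234687.28
P = 305906.96 / 234687.28 × 100 = 130.3466
Fisher = √(L × P) = √(130.4880 × 130.3466) = 130.4173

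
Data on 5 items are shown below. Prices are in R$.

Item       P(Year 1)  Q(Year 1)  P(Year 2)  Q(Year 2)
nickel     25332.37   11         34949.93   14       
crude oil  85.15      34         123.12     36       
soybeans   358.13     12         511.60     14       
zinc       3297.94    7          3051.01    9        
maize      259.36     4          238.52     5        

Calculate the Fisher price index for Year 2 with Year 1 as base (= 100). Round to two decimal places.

Laspeyres component (base-period weights):
ΣP(Year 2)Q(Year 1) = 34949.93×11 + 123.12×34 + 511.60×12 + 3051.01×7 + 238.52×4 = 384449.23 + 4186.08 + 6139.2 + 21357.07 + 954.08 = 417085.66
ΣP(Year 1)Q(Year 1) = 25332.37×11 + 85.15×34 + 358.13×12 + 3297.94×7 + 259.36×4 = 278656.07 + 2895.1 + 4297.56 + 23085.58 + 1037.44 = 309971.75
L = 417085.66 / 309971.75 × 100 = 134.5560
Paasche component (current-period weights):
ΣP(Year 2)Q(Year 2) = 34949.93×14 + 123.12×36 + 511.60×14 + 3051.01×9 + 238.52×5 = 489299.02 + 4432.32 + 7162.4 + 27459.09 + 1192.6 = 529545.43
ΣP(Year 1)Q(Year 2) = 25332.37×14 + 85.15×36 + 358.13×14 + 3297.94×9 + 259.36×5 = 354653.18 + 3065.4 + 5013.82 + 29681.46 + 1296.8 = 393710.66
P = 529545.43 / 393710.66 × 100 = 134.5012
Fisher = √(L × P) = √(134.5560 × 134.5012) = 134.5286

134.53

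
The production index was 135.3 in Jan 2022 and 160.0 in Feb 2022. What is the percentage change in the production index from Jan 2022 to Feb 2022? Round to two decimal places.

Change = (160.0 − 135.3) / 135.3 × 100
       = 24.7 / 135.3 × 100 = 18.2557%

18.26%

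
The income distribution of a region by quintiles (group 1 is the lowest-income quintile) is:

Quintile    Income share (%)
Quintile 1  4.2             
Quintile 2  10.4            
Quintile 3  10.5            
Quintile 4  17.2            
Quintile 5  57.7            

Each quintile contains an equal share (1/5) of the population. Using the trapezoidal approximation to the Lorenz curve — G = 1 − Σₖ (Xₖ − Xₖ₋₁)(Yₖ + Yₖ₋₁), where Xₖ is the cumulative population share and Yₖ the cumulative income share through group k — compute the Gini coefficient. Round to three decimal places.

0.455

Cumulative income shares Yₖ: 0.0420, 0.1460, 0.2510, 0.4230, 1.0000
Σ (Xₖ−Xₖ₋₁)(Yₖ+Yₖ₋₁) = (1/5)(0.0420+0.0000) + (1/5)(0.1460+0.0420) + (1/5)(0.2510+0.1460) + (1/5)(0.4230+0.2510) + (1/5)(1.0000+0.4230)
  = 0.0084 + 0.0376 + 0.0794 + 0.1348 + 0.2846 = 0.5448
G = 1 − 0.5448 = 0.4552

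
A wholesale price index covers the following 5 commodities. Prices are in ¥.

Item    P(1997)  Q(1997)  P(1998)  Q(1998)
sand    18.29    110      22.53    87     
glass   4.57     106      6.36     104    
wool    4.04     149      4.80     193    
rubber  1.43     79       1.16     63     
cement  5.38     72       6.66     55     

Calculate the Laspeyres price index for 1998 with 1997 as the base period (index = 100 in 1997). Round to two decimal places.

Laspeyres price index uses base-period quantities as weights.
ΣP(1998)·Q(1997) = 22.53×110 + 6.36×106 + 4.80×149 + 1.16×79 + 6.66×72 = 2478.3 + 674.16 + 715.2 + 91.64 + 479.52 = 4438.82
ΣP(1997)·Q(1997) = 18.29×110 + 4.57×106 + 4.04×149 + 1.43×79 + 5.38×72 = 2011.9 + 484.42 + 601.96 + 112.97 + 387.36 = 3598.61
Index = 4438.82 / 3598.61 × 100 = 123.3482

123.35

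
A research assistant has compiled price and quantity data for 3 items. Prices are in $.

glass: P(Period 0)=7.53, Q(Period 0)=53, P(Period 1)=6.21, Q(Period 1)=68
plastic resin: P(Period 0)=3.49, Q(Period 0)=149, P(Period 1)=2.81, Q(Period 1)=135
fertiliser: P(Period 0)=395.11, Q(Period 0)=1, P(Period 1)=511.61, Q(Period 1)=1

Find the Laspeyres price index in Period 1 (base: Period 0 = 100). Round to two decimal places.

Laspeyres price index uses base-period quantities as weights.
ΣP(Period 1)·Q(Period 0) = 6.21×53 + 2.81×149 + 511.61×1 = 329.13 + 418.69 + 511.61 = 1259.43
ΣP(Period 0)·Q(Period 0) = 7.53×53 + 3.49×149 + 395.11×1 = 399.09 + 520.01 + 395.11 = 1314.21
Index = 1259.43 / 1314.21 × 100 = 95.8317

95.83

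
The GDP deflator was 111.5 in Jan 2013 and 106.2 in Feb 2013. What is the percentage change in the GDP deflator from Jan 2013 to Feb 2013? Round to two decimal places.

-4.75%

Change = (106.2 − 111.5) / 111.5 × 100
       = -5.3 / 111.5 × 100 = -4.7534%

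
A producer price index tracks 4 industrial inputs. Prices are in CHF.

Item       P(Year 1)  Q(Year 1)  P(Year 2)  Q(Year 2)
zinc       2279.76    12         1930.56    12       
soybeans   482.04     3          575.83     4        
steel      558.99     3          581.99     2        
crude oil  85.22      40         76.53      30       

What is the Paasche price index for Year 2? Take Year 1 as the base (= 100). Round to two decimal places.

87.77

Paasche price index uses current-period quantities as weights.
ΣP(Year 2)·Q(Year 2) = 1930.56×12 + 575.83×4 + 581.99×2 + 76.53×30 = 23166.72 + 2303.32 + 1163.98 + 2295.9 = 28929.92
ΣP(Year 1)·Q(Year 2) = 2279.76×12 + 482.04×4 + 558.99×2 + 85.22×30 = 27357.12 + 1928.16 + 1117.98 + 2556.6 = 32959.86
Index = 28929.92 / 32959.86 × 100 = 87.7732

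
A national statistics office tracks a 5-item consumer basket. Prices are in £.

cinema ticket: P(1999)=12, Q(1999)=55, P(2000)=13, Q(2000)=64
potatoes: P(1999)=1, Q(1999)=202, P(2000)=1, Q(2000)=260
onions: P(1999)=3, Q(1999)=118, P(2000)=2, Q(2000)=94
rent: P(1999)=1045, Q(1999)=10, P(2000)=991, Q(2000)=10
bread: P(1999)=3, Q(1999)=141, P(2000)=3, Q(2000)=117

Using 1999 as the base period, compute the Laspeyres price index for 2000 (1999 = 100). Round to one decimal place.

95.0

Laspeyres price index uses base-period quantities as weights.
ΣP(2000)·Q(1999) = 13×55 + 1×202 + 2×118 + 991×10 + 3×141 = 715 + 202 + 236 + 9910 + 423 = 11486
ΣP(1999)·Q(1999) = 12×55 + 1×202 + 3×118 + 1045×10 + 3×141 = 660 + 202 + 354 + 10450 + 423 = 12089
Index = 11486 / 12089 × 100 = 95.0120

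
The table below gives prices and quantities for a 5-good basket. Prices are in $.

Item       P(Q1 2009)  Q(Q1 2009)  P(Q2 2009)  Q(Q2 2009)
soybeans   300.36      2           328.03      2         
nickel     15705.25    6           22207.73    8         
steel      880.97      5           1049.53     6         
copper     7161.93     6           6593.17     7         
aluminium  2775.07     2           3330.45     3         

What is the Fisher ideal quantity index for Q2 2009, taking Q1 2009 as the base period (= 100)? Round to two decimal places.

Laspeyres component (base-period weights):
ΣP(Q1 2009)Q(Q2 2009) = 300.36×2 + 15705.25×8 + 880.97×6 + 7161.93×7 + 2775.07×3 = 600.72 + 125642 + 5285.82 + 50133.51 + 8325.21 = 189987.26
ΣP(Q1 2009)Q(Q1 2009) = 300.36×2 + 15705.25×6 + 880.97×5 + 7161.93×6 + 2775.07×2 = 600.72 + 94231.5 + 4404.85 + 42971.58 + 5550.14 = 147758.79
L = 189987.26 / 147758.79 × 100 = 128.5793
Paasche component (current-period weights):
ΣP(Q2 2009)Q(Q2 2009) = 328.03×2 + 22207.73×8 + 1049.53×6 + 6593.17×7 + 3330.45×3 = 656.06 + 177661.84 + 6297.18 + 46152.19 + 9991.35 = 240758.62
ΣP(Q2 2009)Q(Q1 2009) = 328.03×2 + 22207.73×6 + 1049.53×5 + 6593.17×6 + 3330.45×2 = 656.06 + 133246.38 + 5247.65 + 39559.02 + 6660.9 = 185370.01
P = 240758.62 / 185370.01 × 100 = 129.8800
Fisher = √(L × P) = √(128.5793 × 129.8800) = 129.2280

129.23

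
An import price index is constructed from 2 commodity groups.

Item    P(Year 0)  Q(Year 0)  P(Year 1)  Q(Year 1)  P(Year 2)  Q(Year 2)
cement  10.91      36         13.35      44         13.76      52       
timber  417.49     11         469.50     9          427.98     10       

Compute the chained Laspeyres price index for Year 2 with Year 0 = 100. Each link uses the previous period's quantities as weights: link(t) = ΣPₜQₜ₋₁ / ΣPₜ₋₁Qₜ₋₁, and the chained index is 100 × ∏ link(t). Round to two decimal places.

Link Year 0→Year 1:
ΣP(Year 1)Q(Year 0) = 13.35×36 + 469.50×11 = 480.6 + 5164.5 = 5645.1
ΣP(Year 0)Q(Year 0) = 10.91×36 + 417.49×11 = 392.76 + 4592.39 = 4985.15
link = 5645.1/4985.15 = 1.132383
Link Year 1→Year 2:
ΣP(Year 2)Q(Year 1) = 13.76×44 + 427.98×9 = 605.44 + 3851.82 = 4457.26
ΣP(Year 1)Q(Year 1) = 13.35×44 + 469.50×9 = 587.4 + 4225.5 = 4812.9
link = 4457.26/4812.9 = 0.926107
Chained index = 100 × 1.132383 × 0.926107 = 104.8708

104.87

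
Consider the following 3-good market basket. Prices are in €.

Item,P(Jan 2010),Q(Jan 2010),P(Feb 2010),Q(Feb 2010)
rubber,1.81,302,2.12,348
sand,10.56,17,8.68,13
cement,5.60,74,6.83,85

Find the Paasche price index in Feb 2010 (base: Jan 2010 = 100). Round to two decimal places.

Paasche price index uses current-period quantities as weights.
ΣP(Feb 2010)·Q(Feb 2010) = 2.12×348 + 8.68×13 + 6.83×85 = 737.76 + 112.84 + 580.55 = 1431.15
ΣP(Jan 2010)·Q(Feb 2010) = 1.81×348 + 10.56×13 + 5.60×85 = 629.88 + 137.28 + 476 = 1243.16
Index = 1431.15 / 1243.16 × 100 = 115.1219

115.12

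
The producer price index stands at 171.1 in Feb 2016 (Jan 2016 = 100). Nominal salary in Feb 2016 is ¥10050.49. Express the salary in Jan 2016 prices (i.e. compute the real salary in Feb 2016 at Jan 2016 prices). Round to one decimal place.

Real = Nominal ÷ (Index/100) = 10050.49 ÷ (171.1/100)
     = 10050.49 ÷ 1.711 = 5874.0444

5874.0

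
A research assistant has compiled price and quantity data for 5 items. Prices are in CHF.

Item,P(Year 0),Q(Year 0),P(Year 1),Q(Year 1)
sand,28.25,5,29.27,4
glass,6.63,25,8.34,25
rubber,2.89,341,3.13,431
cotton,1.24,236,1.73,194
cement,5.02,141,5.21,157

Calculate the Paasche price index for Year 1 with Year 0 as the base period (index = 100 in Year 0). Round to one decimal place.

110.8

Paasche price index uses current-period quantities as weights.
ΣP(Year 1)·Q(Year 1) = 29.27×4 + 8.34×25 + 3.13×431 + 1.73×194 + 5.21×157 = 117.08 + 208.5 + 1349.03 + 335.62 + 817.97 = 2828.2
ΣP(Year 0)·Q(Year 1) = 28.25×4 + 6.63×25 + 2.89×431 + 1.24×194 + 5.02×157 = 113 + 165.75 + 1245.59 + 240.56 + 788.14 = 2553.04
Index = 2828.2 / 2553.04 × 100 = 110.7777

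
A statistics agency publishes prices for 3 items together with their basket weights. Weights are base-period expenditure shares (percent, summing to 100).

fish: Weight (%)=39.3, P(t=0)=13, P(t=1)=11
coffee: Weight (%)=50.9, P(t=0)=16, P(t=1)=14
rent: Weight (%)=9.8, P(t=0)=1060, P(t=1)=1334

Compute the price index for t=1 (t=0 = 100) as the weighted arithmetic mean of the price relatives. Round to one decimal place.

90.1

fish: 39.3 × (11/13) = 39.3 × 0.846154 = 33.2538
coffee: 50.9 × (14/16) = 50.9 × 0.875000 = 44.5375
rent: 9.8 × (1334/1060) = 9.8 × 1.258491 = 12.3332
Index = Σ wᵢ·(p₁ᵢ/p₀ᵢ) = 33.2538 + 44.5375 + 12.3332 = 90.1246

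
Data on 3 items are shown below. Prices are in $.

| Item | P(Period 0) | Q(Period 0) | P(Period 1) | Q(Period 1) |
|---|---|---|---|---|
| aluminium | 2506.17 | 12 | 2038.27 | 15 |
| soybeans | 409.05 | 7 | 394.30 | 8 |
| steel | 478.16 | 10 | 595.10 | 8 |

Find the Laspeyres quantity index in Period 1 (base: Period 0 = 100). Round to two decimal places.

Laspeyres quantity index uses base-period prices as weights.
ΣP(Period 0)·Q(Period 1) = 2506.17×15 + 409.05×8 + 478.16×8 = 37592.55 + 3272.4 + 3825.28 = 44690.23
ΣP(Period 0)·Q(Period 0) = 2506.17×12 + 409.05×7 + 478.16×10 = 30074.04 + 2863.35 + 4781.6 = 37718.99
Index = 44690.23 / 37718.99 × 100 = 118.4820

118.48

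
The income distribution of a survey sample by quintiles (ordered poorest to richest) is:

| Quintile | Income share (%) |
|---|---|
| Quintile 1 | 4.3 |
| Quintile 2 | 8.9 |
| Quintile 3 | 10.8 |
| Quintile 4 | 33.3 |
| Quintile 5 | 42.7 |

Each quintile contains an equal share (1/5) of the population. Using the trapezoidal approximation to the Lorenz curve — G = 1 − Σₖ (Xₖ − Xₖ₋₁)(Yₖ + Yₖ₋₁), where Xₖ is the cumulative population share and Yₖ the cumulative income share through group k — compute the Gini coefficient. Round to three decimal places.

Cumulative income shares Yₖ: 0.0430, 0.1320, 0.2400, 0.5730, 1.0000
Σ (Xₖ−Xₖ₋₁)(Yₖ+Yₖ₋₁) = (1/5)(0.0430+0.0000) + (1/5)(0.1320+0.0430) + (1/5)(0.2400+0.1320) + (1/5)(0.5730+0.2400) + (1/5)(1.0000+0.5730)
  = 0.0086 + 0.0350 + 0.0744 + 0.1626 + 0.3146 = 0.5952
G = 1 − 0.5952 = 0.4048

0.405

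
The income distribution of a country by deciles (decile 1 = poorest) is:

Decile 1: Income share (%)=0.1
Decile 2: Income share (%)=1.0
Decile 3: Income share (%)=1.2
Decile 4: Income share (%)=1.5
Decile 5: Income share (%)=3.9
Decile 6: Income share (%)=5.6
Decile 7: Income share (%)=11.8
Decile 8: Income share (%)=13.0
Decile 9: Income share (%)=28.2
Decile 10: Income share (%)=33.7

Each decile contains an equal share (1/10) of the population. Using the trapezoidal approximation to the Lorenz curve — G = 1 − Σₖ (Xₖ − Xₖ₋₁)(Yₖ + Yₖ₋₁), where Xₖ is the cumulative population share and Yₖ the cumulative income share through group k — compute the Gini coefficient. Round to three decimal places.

0.584

Cumulative income shares Yₖ: 0.0010, 0.0110, 0.0230, 0.0380, 0.0770, 0.1330, 0.2510, 0.3810, 0.6630, 1.0000
Σ (Xₖ−Xₖ₋₁)(Yₖ+Yₖ₋₁) = (1/10)(0.0010+0.0000) + (1/10)(0.0110+0.0010) + (1/10)(0.0230+0.0110) + (1/10)(0.0380+0.0230) + (1/10)(0.0770+0.0380) + (1/10)(0.1330+0.0770) + (1/10)(0.2510+0.1330) + (1/10)(0.3810+0.2510) + (1/10)(0.6630+0.3810) + (1/10)(1.0000+0.6630)
  = 0.0001 + 0.0012 + 0.0034 + 0.0061 + 0.0115 + 0.0210 + 0.0384 + 0.0632 + 0.1044 + 0.1663 = 0.4156
G = 1 − 0.4156 = 0.5844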